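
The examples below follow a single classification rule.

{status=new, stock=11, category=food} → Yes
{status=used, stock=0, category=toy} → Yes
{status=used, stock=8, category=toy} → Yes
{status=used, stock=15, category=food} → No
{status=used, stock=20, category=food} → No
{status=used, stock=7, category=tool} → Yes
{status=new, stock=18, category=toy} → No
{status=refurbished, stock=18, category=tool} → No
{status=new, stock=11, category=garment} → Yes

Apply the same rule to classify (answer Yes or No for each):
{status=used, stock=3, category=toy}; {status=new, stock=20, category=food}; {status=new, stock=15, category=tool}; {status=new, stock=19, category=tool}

The pattern is that an item is 'Yes' exactly when: stock ≤ 11.
{status=used, stock=3, category=toy} — stock = 3, hence Yes. {status=new, stock=20, category=food} — stock = 20, hence No. {status=new, stock=15, category=tool} — stock = 15, hence No. {status=new, stock=19, category=tool} — stock = 19, hence No.

Yes, No, No, No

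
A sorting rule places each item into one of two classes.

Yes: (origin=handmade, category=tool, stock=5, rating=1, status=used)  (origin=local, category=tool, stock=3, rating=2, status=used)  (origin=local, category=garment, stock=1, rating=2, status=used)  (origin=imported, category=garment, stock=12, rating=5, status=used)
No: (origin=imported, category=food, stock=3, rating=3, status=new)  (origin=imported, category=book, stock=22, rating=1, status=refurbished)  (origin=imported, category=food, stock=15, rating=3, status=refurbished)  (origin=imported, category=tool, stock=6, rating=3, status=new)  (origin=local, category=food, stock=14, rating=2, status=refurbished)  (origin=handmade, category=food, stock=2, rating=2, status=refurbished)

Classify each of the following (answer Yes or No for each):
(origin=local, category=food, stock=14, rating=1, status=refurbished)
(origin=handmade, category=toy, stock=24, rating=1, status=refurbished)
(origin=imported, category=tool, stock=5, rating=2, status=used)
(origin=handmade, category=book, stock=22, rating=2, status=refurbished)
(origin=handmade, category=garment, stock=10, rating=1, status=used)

Every 'Yes' example satisfies: status is used. None of the 'No' examples do.
(origin=local, category=food, stock=14, rating=1, status=refurbished) → status is refurbished → No. (origin=handmade, category=toy, stock=24, rating=1, status=refurbished) → status is refurbished → No. (origin=imported, category=tool, stock=5, rating=2, status=used) → status is used → Yes. (origin=handmade, category=book, stock=22, rating=2, status=refurbished) → status is refurbished → No. (origin=handmade, category=garment, stock=10, rating=1, status=used) → status is used → Yes.

No, No, Yes, No, Yes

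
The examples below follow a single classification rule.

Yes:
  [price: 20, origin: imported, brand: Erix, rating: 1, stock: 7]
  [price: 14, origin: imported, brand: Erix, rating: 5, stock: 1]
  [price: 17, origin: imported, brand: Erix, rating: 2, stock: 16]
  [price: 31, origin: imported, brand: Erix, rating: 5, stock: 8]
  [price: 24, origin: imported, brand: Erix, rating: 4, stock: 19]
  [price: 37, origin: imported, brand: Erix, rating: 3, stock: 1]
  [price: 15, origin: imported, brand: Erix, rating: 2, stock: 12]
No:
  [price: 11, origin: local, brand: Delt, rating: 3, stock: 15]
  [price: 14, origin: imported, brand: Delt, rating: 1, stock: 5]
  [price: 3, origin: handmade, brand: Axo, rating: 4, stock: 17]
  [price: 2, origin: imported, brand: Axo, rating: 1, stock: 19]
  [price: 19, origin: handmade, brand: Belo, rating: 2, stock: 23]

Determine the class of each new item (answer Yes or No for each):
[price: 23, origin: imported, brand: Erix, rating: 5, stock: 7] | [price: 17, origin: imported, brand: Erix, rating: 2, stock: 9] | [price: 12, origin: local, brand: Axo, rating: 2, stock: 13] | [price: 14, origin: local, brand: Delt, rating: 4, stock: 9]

Yes, Yes, No, No

The rule appears to be: brand is Erix.
[price: 23, origin: imported, brand: Erix, rating: 5, stock: 7] → brand is Erix → Yes.
[price: 17, origin: imported, brand: Erix, rating: 2, stock: 9] → brand is Erix → Yes.
[price: 12, origin: local, brand: Axo, rating: 2, stock: 13] → brand is Axo → No.
[price: 14, origin: local, brand: Delt, rating: 4, stock: 9] → brand is Delt → No.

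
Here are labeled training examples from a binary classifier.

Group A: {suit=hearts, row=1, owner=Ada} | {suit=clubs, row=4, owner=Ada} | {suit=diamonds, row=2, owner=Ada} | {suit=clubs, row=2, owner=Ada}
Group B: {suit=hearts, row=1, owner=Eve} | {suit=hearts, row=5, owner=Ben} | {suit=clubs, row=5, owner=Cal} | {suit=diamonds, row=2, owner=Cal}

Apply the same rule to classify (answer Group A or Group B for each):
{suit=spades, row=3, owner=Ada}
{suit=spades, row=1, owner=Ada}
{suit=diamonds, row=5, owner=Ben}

Group A, Group A, Group B

Rule: owner is Ada. This holds for each 'Group A' example and fails for each 'Group B' one.
Group A: {suit=spades, row=3, owner=Ada}, since owner is Ada. Group A: {suit=spades, row=1, owner=Ada}, since owner is Ada. Group B: {suit=diamonds, row=5, owner=Ben}, since owner is Ben.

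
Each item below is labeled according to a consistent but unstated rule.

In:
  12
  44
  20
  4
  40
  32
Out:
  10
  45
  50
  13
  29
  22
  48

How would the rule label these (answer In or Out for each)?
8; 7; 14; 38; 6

The distinguishing property — multiple of 4 AND at most 44 — holds for all the 'In' cases and none of the 'Out' cases.
8: 8 = 4·2, 8 ≤ 44, passes → In.
7: 7 = 4·1 + 3, 7 ≤ 44, fails this test → Out.
14: 14 = 4·3 + 2, 14 ≤ 44, fails this test → Out.
38: 38 = 4·9 + 2, 38 ≤ 44, fails this test → Out.
6: 6 = 4·1 + 2, 6 ≤ 44, fails this test → Out.

In, Out, Out, Out, Out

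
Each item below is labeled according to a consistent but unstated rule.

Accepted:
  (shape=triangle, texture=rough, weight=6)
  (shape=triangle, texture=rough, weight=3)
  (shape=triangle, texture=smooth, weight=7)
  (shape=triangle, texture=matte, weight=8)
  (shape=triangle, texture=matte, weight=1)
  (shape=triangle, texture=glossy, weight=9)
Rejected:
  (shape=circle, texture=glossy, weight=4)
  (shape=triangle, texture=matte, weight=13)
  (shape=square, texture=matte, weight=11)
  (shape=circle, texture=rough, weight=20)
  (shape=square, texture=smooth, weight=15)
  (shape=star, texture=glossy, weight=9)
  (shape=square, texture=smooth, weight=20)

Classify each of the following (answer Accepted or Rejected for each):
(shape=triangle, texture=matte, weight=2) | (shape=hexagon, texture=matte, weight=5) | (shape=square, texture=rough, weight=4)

'Accepted' ⟺ shape is triangle AND weight ≤ 9.
(shape=triangle, texture=matte, weight=2) — shape is triangle, weight = 2, hence Accepted.
(shape=hexagon, texture=matte, weight=5) — shape is hexagon, weight = 5, hence Rejected.
(shape=square, texture=rough, weight=4) — shape is square, weight = 4, hence Rejected.

Accepted, Rejected, Rejected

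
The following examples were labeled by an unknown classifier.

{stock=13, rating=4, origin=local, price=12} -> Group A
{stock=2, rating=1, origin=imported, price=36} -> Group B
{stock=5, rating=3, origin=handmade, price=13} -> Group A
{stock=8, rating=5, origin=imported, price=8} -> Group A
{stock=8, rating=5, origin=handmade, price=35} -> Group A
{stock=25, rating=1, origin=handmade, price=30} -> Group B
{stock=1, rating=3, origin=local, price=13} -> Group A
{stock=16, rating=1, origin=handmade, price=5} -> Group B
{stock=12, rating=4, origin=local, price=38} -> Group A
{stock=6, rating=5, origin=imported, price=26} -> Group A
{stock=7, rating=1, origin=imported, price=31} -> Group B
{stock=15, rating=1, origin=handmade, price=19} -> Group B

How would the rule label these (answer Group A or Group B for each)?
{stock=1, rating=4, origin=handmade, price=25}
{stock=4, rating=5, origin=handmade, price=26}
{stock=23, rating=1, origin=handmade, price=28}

The pattern is that an item is 'Group A' exactly when: rating ≥ 3.
Group A: {stock=1, rating=4, origin=handmade, price=25}, since rating = 4. Group A: {stock=4, rating=5, origin=handmade, price=26}, since rating = 5. Group B: {stock=23, rating=1, origin=handmade, price=28}, since rating = 1.

Group A, Group A, Group B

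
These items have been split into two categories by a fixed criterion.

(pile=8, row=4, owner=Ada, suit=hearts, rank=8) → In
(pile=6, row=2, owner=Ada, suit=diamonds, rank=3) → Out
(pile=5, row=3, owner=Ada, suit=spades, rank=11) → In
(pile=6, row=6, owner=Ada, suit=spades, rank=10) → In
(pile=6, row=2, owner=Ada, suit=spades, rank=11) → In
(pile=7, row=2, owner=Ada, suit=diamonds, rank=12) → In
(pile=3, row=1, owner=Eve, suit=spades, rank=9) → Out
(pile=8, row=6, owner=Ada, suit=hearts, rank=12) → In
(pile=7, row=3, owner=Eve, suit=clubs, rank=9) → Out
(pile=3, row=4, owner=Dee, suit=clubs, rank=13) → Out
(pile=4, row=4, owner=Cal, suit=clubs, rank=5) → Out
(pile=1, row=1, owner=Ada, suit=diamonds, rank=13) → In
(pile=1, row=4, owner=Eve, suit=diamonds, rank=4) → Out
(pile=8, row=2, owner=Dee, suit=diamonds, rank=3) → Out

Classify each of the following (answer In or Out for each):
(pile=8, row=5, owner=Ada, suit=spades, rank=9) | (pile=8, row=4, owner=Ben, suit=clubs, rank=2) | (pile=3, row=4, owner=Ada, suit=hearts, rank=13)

In, Out, In

The pattern is that an item is 'In' exactly when: owner is Ada AND rank ≥ 4.
(pile=8, row=5, owner=Ada, suit=spades, rank=9): owner is Ada, rank = 9, matches → In.
(pile=8, row=4, owner=Ben, suit=clubs, rank=2): owner is Ben, rank = 2, does not satisfy this → Out.
(pile=3, row=4, owner=Ada, suit=hearts, rank=13): owner is Ada, rank = 13, matches → In.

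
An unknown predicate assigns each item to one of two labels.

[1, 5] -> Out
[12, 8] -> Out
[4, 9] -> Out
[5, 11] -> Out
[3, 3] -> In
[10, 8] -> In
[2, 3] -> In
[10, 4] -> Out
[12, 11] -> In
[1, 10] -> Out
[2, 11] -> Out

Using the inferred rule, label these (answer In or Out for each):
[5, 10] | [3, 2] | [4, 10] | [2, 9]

Out, In, Out, Out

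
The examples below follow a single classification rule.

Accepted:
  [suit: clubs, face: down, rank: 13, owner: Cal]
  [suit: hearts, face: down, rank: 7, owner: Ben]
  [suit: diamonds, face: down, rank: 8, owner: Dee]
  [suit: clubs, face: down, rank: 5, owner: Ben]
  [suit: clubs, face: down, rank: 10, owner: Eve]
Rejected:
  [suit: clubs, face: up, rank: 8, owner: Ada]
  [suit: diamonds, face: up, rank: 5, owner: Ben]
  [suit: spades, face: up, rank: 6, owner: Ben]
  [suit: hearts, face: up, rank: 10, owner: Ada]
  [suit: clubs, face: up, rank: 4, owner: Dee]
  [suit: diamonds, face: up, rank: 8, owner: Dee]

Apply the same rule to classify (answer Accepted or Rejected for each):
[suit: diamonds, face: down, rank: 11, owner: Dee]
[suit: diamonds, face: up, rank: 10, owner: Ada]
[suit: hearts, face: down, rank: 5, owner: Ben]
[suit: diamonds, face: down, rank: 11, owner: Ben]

The rule appears to be: face is down.
[suit: diamonds, face: down, rank: 11, owner: Dee]: face is down — passes, so Accepted. [suit: diamonds, face: up, rank: 10, owner: Ada]: face is up — does not satisfy this, so Rejected. [suit: hearts, face: down, rank: 5, owner: Ben]: face is down — passes, so Accepted. [suit: diamonds, face: down, rank: 11, owner: Ben]: face is down — passes, so Accepted.

Accepted, Rejected, Accepted, Accepted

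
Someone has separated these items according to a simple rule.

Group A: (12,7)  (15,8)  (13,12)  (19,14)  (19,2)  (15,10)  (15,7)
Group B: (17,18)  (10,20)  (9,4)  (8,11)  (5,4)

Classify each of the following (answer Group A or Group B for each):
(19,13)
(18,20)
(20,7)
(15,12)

Group A, Group B, Group A, Group A

All 'Group A' examples share one property — first > second AND sum ≥ 19 — and every 'Group B' example lacks it.
(19,13): Group A (19 > 13, 19+13 = 32). (18,20): Group B (18 < 20, 18+20 = 38). (20,7): Group A (20 > 7, 20+7 = 27). (15,12): Group A (15 > 12, 15+12 = 27).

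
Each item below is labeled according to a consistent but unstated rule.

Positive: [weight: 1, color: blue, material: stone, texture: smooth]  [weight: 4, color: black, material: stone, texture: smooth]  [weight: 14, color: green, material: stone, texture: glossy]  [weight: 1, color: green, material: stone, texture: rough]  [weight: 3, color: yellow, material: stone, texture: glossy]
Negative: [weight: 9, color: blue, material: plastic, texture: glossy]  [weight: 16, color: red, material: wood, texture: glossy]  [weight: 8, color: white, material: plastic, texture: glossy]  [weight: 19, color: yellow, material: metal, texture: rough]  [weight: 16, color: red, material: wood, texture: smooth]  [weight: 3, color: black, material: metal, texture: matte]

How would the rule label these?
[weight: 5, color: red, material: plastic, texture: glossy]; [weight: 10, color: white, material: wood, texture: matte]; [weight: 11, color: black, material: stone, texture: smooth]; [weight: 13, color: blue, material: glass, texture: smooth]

Rule: material is stone. This holds for each 'Positive' example and fails for each 'Negative' one.
[weight: 5, color: red, material: plastic, texture: glossy]: Negative (material is plastic). [weight: 10, color: white, material: wood, texture: matte]: Negative (material is wood). [weight: 11, color: black, material: stone, texture: smooth]: Positive (material is stone). [weight: 13, color: blue, material: glass, texture: smooth]: Negative (material is glass).

Negative, Negative, Positive, Negative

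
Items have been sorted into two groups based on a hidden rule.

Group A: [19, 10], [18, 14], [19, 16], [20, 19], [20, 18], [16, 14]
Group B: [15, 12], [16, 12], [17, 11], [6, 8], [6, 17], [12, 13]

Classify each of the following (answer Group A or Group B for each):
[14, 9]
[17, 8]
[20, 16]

Group B, Group B, Group A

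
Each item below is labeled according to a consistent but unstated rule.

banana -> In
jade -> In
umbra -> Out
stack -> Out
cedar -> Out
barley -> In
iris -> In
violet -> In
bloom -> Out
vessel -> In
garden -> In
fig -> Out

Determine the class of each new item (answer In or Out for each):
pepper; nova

In, In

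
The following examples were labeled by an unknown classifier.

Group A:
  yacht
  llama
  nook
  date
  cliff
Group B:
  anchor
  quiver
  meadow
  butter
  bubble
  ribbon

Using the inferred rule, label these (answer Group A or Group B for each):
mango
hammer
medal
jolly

Group A, Group B, Group A, Group A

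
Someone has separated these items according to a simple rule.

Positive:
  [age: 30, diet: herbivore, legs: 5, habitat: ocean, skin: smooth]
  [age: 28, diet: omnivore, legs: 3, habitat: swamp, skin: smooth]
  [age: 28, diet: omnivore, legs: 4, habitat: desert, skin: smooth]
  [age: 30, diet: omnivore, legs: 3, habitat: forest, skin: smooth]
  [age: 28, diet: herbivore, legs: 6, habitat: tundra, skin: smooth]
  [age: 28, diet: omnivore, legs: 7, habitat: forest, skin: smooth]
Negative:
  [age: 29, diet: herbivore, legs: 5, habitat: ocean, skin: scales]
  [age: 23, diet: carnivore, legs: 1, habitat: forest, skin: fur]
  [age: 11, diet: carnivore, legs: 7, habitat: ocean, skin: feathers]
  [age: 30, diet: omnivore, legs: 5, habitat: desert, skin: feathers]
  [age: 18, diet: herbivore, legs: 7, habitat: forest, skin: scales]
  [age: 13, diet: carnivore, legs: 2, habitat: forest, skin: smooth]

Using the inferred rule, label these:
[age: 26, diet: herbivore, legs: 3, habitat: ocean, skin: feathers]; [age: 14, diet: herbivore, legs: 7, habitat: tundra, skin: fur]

One predicate separates the groups cleanly: skin is smooth AND age ≥ 18.

Negative, Negative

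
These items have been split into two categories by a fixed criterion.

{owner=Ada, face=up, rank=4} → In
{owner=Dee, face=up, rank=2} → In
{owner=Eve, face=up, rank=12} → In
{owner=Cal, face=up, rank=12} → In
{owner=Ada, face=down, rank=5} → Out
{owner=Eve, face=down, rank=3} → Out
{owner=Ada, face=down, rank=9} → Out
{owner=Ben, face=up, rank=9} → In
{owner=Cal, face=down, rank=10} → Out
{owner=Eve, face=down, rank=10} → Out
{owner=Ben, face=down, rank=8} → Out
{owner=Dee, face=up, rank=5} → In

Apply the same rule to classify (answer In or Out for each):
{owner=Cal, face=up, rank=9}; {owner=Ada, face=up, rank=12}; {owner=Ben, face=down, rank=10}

In, In, Out

Every 'In' example satisfies: face is up. None of the 'Out' examples do.
In: {owner=Cal, face=up, rank=9}, since face is up. In: {owner=Ada, face=up, rank=12}, since face is up. Out: {owner=Ben, face=down, rank=10}, since face is down.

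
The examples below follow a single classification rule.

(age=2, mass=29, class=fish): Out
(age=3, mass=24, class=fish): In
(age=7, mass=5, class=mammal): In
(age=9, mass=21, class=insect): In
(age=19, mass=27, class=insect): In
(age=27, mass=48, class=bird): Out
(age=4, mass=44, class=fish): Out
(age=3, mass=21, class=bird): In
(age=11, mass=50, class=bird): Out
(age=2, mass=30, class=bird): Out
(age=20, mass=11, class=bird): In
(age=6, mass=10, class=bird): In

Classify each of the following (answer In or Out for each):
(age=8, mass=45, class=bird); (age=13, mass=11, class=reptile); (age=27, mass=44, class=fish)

Out, In, Out

The distinguishing property — mass ≤ 27 — holds for all the 'In' cases and none of the 'Out' cases.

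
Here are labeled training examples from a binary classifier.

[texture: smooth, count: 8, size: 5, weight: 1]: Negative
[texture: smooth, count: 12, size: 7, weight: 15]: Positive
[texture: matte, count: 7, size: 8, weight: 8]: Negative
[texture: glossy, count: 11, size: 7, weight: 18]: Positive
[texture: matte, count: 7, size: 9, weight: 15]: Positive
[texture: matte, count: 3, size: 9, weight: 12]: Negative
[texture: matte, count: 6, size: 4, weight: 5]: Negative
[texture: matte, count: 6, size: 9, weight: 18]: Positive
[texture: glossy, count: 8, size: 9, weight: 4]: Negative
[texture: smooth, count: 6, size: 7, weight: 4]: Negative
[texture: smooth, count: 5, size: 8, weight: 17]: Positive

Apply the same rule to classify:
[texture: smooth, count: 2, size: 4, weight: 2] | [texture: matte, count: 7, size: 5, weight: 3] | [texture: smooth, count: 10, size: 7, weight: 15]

Negative, Negative, Positive

Rule: weight ≥ 15. This holds for each 'Positive' example and fails for each 'Negative' one.
[texture: smooth, count: 2, size: 4, weight: 2]: weight = 2, fails this test → Negative.
[texture: matte, count: 7, size: 5, weight: 3]: weight = 3, fails this test → Negative.
[texture: smooth, count: 10, size: 7, weight: 15]: weight = 15, checks out → Positive.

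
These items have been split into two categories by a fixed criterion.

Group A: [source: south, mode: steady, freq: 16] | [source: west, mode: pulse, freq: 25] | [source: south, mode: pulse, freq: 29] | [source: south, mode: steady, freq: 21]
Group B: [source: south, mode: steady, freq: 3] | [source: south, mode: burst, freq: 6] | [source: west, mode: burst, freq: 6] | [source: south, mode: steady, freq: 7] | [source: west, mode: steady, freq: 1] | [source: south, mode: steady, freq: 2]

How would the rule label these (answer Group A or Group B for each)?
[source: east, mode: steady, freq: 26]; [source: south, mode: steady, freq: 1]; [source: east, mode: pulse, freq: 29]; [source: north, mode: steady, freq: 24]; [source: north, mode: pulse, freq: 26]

'Group A' ⟺ freq ≥ 16.

Group A, Group B, Group A, Group A, Group A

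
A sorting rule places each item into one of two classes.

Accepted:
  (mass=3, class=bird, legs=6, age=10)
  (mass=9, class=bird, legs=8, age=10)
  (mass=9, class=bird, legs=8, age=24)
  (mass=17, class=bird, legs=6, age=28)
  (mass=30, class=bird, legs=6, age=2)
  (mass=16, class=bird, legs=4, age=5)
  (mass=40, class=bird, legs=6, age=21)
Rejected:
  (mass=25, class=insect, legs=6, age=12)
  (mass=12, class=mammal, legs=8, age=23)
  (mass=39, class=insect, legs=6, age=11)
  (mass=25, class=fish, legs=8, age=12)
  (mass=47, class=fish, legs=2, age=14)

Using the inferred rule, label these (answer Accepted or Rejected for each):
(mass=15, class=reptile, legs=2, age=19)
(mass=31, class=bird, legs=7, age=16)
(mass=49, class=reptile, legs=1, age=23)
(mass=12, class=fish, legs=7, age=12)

Rejected, Accepted, Rejected, Rejected

Checking candidate rules against both groups, what survives is: class is bird.
(mass=15, class=reptile, legs=2, age=19): Rejected (class is reptile). (mass=31, class=bird, legs=7, age=16): Accepted (class is bird). (mass=49, class=reptile, legs=1, age=23): Rejected (class is reptile). (mass=12, class=fish, legs=7, age=12): Rejected (class is fish).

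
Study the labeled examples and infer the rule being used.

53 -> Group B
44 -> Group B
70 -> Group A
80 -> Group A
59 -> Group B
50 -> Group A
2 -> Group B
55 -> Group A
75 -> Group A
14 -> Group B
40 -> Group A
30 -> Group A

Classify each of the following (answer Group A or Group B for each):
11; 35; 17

Group B, Group A, Group B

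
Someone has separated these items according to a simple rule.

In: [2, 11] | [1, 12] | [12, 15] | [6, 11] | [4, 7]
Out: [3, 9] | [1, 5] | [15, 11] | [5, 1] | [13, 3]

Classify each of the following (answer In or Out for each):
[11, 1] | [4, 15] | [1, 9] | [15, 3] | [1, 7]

Out, In, Out, Out, Out

The rule appears to be: sum is odd.
[11, 1]: 11+1 = 12, doesn't match → Out.
[4, 15]: 4+15 = 19, checks out → In.
[1, 9]: 1+9 = 10, doesn't match → Out.
[15, 3]: 15+3 = 18, doesn't match → Out.
[1, 7]: 1+7 = 8, doesn't match → Out.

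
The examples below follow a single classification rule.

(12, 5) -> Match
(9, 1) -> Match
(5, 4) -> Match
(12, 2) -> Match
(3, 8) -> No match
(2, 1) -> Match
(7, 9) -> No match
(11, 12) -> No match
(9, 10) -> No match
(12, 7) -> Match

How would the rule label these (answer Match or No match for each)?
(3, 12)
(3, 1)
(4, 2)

The rule appears to be: first > second.
(3, 12) — 3 < 12, hence No match. (3, 1) — 3 > 1, hence Match. (4, 2) — 4 > 2, hence Match.

No match, Match, Match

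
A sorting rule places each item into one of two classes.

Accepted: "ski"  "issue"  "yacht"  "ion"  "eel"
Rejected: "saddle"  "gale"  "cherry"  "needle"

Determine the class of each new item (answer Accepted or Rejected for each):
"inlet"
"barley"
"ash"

One predicate separates the groups cleanly: odd length.
"inlet": Accepted (length 5).
"barley": Rejected (length 6).
"ash": Accepted (length 3).

Accepted, Rejected, Accepted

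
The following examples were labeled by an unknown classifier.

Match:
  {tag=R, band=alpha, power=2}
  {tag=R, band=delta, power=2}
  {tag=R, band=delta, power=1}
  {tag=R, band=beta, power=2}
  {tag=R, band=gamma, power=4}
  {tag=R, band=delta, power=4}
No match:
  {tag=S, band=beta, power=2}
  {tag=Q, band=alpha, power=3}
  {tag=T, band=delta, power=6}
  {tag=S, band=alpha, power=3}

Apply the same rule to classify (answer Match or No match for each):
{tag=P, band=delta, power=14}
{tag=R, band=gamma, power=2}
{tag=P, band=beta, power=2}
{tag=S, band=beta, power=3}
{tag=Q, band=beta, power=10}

The pattern is that an item is 'Match' exactly when: tag is R.
No match: {tag=P, band=delta, power=14}, since tag is P.
Match: {tag=R, band=gamma, power=2}, since tag is R.
No match: {tag=P, band=beta, power=2}, since tag is P.
No match: {tag=S, band=beta, power=3}, since tag is S.
No match: {tag=Q, band=beta, power=10}, since tag is Q.

No match, Match, No match, No match, No match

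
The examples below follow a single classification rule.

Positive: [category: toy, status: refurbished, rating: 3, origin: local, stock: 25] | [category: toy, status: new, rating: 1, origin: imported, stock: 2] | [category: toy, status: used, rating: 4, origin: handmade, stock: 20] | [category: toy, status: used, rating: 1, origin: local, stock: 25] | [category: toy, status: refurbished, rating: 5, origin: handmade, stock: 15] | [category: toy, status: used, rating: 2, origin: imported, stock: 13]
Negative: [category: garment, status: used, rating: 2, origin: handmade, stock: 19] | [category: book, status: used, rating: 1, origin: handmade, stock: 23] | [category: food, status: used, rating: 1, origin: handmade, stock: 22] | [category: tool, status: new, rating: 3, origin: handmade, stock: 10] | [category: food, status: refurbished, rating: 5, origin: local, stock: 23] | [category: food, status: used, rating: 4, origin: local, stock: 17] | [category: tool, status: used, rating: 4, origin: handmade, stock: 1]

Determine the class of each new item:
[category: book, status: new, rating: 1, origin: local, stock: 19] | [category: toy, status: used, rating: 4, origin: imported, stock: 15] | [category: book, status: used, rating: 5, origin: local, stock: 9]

Negative, Positive, Negative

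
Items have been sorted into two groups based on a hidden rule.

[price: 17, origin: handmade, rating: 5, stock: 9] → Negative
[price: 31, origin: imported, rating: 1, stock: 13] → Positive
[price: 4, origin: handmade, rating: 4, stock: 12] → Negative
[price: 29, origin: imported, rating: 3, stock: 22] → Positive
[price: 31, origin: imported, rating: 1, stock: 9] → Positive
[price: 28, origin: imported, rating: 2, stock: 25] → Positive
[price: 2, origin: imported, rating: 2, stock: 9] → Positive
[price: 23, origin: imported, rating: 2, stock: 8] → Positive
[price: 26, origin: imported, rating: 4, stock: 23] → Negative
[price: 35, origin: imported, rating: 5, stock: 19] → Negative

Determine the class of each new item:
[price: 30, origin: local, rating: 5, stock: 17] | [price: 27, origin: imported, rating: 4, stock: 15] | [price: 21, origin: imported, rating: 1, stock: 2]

The simplest hypothesis consistent with all the labels is: rating ≤ 3.

Negative, Negative, Positive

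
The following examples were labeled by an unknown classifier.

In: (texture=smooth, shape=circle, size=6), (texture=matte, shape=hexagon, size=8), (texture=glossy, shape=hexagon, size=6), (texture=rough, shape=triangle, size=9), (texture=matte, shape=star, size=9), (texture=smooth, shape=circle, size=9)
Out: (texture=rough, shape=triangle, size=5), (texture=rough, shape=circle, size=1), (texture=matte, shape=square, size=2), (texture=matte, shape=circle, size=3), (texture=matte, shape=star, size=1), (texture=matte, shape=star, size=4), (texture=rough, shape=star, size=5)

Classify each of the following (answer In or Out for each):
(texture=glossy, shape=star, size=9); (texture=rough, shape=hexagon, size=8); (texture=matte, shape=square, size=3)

In, In, Out

The classifier is using: size ≥ 6.
(texture=glossy, shape=star, size=9) → size = 9 → In. (texture=rough, shape=hexagon, size=8) → size = 8 → In. (texture=matte, shape=square, size=3) → size = 3 → Out.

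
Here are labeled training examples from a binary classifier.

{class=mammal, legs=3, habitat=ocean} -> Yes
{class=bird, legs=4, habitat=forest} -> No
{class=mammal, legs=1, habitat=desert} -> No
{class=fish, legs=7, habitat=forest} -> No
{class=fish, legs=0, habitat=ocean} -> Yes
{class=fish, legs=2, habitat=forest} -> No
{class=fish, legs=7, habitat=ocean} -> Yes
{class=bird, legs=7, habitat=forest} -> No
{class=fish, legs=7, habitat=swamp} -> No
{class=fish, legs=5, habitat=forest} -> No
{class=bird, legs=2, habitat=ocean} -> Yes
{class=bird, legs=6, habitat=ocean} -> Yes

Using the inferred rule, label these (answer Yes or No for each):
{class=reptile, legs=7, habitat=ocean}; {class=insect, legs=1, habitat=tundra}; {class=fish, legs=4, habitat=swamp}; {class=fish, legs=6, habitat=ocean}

The classifier is using: habitat is ocean.
{class=reptile, legs=7, habitat=ocean}: Yes (habitat is ocean).
{class=insect, legs=1, habitat=tundra}: No (habitat is tundra).
{class=fish, legs=4, habitat=swamp}: No (habitat is swamp).
{class=fish, legs=6, habitat=ocean}: Yes (habitat is ocean).

Yes, No, No, Yes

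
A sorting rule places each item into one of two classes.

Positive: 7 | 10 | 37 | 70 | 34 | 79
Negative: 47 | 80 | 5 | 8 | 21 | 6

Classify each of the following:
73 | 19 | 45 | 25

Positive, Positive, Negative, Positive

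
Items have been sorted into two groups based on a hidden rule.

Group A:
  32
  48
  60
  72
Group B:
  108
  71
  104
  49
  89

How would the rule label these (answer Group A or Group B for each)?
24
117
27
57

Group A, Group B, Group B, Group B

Rule: even AND at most 72. This holds for each 'Group A' example and fails for each 'Group B' one.
24 → 24 is even, 24 ≤ 72 → Group A.
117 → 117 is odd, 117 > 72 → Group B.
27 → 27 is odd, 27 ≤ 72 → Group B.
57 → 57 is odd, 57 ≤ 72 → Group B.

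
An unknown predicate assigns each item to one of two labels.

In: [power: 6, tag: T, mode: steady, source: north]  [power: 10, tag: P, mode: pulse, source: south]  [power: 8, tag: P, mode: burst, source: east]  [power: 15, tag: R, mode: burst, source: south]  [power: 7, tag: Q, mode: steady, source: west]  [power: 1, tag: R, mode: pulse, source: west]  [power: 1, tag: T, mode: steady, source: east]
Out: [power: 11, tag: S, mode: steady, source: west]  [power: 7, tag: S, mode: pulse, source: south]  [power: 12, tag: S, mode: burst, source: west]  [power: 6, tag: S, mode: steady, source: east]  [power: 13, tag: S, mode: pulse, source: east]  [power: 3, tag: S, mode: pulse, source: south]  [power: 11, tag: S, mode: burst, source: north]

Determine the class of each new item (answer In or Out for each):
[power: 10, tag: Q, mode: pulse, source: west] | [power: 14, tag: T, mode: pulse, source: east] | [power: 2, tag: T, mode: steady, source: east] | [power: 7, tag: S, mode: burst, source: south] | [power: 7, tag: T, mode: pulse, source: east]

In, In, In, Out, In

The common property of the 'In' items is: tag is not S. No 'Out' item has it.
In: [power: 10, tag: Q, mode: pulse, source: west], since tag is Q. In: [power: 14, tag: T, mode: pulse, source: east], since tag is T. In: [power: 2, tag: T, mode: steady, source: east], since tag is T. Out: [power: 7, tag: S, mode: burst, source: south], since tag is S. In: [power: 7, tag: T, mode: pulse, source: east], since tag is T.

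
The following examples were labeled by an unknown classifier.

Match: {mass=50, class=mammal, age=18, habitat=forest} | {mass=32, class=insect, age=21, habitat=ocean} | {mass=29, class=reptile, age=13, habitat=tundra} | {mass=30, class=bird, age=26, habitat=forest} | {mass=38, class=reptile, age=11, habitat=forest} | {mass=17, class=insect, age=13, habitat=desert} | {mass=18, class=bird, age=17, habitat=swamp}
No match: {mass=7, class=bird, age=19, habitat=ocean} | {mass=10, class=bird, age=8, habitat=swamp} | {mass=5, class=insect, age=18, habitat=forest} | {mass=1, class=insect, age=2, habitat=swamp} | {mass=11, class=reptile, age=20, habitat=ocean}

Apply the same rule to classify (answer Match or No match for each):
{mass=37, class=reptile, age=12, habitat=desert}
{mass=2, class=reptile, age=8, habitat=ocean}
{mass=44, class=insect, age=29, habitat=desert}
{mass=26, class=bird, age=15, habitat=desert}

Match, No match, Match, Match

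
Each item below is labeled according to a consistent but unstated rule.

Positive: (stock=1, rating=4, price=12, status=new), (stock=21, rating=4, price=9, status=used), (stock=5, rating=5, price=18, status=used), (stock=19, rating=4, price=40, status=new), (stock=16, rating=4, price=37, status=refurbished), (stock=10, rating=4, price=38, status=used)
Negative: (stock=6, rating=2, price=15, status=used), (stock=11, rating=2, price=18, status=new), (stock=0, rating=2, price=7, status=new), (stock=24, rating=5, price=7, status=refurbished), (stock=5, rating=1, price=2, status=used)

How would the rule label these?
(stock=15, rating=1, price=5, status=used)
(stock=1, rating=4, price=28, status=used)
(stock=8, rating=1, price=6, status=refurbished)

Negative, Positive, Negative

The pattern is that an item is 'Positive' exactly when: rating ≥ 4 AND price ≥ 9.
(stock=15, rating=1, price=5, status=used): rating = 1, price = 5, doesn't match → Negative.
(stock=1, rating=4, price=28, status=used): rating = 4, price = 28, passes → Positive.
(stock=8, rating=1, price=6, status=refurbished): rating = 1, price = 6, doesn't match → Negative.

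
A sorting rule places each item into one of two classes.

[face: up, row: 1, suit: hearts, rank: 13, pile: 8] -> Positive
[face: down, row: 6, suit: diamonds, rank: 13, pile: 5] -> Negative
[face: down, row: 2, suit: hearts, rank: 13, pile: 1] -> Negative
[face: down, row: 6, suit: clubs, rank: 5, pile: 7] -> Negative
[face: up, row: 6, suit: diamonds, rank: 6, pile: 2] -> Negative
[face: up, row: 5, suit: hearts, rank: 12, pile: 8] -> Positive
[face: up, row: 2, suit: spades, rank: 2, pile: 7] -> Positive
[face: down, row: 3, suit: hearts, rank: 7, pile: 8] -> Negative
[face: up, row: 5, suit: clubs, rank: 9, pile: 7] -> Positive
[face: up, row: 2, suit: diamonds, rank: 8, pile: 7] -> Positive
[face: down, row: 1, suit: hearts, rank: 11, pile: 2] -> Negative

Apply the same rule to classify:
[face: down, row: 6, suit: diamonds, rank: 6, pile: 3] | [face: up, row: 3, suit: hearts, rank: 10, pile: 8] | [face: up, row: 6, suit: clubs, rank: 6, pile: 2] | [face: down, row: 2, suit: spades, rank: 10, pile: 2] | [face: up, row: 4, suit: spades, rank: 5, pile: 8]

Negative, Positive, Negative, Negative, Positive

One predicate separates the groups cleanly: face is up AND row ≤ 5.
[face: down, row: 6, suit: diamonds, rank: 6, pile: 3] — face is down, row = 6, hence Negative. [face: up, row: 3, suit: hearts, rank: 10, pile: 8] — face is up, row = 3, hence Positive. [face: up, row: 6, suit: clubs, rank: 6, pile: 2] — face is up, row = 6, hence Negative. [face: down, row: 2, suit: spades, rank: 10, pile: 2] — face is down, row = 2, hence Negative. [face: up, row: 4, suit: spades, rank: 5, pile: 8] — face is up, row = 4, hence Positive.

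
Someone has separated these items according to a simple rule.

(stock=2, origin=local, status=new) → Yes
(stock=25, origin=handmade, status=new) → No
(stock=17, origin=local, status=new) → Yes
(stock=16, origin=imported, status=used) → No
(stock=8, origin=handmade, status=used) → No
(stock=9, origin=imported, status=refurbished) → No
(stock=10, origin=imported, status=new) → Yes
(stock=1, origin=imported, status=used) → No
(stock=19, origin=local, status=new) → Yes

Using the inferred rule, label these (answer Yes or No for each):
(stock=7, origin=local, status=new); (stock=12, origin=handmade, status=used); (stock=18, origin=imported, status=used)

Yes, No, No

Rule: status is new AND stock ≤ 19. This holds for each 'Yes' example and fails for each 'No' one.
(stock=7, origin=local, status=new) — status is new, stock = 7, hence Yes.
(stock=12, origin=handmade, status=used) — status is used, stock = 12, hence No.
(stock=18, origin=imported, status=used) — status is used, stock = 18, hence No.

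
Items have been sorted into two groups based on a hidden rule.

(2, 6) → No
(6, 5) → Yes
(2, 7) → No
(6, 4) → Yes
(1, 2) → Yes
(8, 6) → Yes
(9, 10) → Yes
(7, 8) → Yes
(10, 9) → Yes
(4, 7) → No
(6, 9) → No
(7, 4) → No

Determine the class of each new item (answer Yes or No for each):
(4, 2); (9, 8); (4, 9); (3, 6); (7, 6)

Yes, Yes, No, No, Yes

All 'Yes' examples share one property — |first − second| ≤ 2 — and every 'No' example lacks it.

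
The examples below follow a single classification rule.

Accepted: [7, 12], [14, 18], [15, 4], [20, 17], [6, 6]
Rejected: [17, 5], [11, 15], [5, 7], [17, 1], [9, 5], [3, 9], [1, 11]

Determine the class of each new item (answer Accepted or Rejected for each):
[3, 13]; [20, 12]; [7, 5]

Rejected, Accepted, Rejected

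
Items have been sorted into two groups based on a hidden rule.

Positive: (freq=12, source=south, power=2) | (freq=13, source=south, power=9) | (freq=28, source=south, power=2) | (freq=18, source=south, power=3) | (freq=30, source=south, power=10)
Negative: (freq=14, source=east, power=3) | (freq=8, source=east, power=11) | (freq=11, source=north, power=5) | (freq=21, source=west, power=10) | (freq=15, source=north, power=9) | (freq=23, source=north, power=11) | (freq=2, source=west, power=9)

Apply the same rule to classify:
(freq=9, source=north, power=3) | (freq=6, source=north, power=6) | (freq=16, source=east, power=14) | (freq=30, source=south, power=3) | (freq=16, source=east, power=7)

Negative, Negative, Negative, Positive, Negative

The rule appears to be: source is south.
(freq=9, source=north, power=3) → source is north → Negative. (freq=6, source=north, power=6) → source is north → Negative. (freq=16, source=east, power=14) → source is east → Negative. (freq=30, source=south, power=3) → source is south → Positive. (freq=16, source=east, power=7) → source is east → Negative.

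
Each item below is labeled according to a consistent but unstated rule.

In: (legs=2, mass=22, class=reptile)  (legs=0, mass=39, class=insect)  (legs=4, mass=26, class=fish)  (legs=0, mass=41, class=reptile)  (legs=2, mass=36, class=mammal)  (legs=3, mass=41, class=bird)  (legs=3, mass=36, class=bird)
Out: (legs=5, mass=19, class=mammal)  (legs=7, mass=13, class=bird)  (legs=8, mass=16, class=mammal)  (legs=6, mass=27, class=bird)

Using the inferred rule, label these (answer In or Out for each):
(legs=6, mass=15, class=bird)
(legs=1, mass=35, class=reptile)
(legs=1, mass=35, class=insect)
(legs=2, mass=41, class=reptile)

One predicate separates the groups cleanly: legs ≤ 4.
(legs=6, mass=15, class=bird): legs = 6, fails the rule → Out. (legs=1, mass=35, class=reptile): legs = 1, qualifies → In. (legs=1, mass=35, class=insect): legs = 1, qualifies → In. (legs=2, mass=41, class=reptile): legs = 2, qualifies → In.

Out, In, In, In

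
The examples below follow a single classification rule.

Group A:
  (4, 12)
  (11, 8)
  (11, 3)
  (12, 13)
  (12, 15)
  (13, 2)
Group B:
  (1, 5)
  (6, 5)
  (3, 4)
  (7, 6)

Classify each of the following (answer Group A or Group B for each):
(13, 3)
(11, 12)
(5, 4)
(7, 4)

Group A, Group A, Group B, Group B

The rule appears to be: sum ≥ 14.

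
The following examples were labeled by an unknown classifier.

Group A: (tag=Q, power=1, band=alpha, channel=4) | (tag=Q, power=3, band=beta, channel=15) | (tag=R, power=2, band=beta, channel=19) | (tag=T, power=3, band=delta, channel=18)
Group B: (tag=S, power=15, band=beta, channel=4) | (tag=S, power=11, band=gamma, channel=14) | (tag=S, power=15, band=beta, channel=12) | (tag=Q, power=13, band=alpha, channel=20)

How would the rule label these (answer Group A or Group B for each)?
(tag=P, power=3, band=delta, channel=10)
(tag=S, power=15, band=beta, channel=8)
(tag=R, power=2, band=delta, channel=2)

The pattern is that an item is 'Group A' exactly when: power ≤ 3.

Group A, Group B, Group A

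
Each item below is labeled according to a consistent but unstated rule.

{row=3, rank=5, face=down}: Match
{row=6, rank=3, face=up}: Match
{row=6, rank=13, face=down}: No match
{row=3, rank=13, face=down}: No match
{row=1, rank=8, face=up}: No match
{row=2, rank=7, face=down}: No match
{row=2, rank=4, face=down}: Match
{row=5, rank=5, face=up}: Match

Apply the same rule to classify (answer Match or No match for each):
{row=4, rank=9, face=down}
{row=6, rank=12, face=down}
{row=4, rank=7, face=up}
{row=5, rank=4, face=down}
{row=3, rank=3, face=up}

No match, No match, No match, Match, Match

One predicate separates the groups cleanly: rank ≤ 5.
{row=4, rank=9, face=down} — rank = 9, hence No match. {row=6, rank=12, face=down} — rank = 12, hence No match. {row=4, rank=7, face=up} — rank = 7, hence No match. {row=5, rank=4, face=down} — rank = 4, hence Match. {row=3, rank=3, face=up} — rank = 3, hence Match.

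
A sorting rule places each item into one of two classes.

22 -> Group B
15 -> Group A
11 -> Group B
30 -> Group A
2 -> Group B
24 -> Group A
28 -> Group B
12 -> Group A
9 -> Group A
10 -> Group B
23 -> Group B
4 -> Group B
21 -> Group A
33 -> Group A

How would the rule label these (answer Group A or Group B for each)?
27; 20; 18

Group A, Group B, Group A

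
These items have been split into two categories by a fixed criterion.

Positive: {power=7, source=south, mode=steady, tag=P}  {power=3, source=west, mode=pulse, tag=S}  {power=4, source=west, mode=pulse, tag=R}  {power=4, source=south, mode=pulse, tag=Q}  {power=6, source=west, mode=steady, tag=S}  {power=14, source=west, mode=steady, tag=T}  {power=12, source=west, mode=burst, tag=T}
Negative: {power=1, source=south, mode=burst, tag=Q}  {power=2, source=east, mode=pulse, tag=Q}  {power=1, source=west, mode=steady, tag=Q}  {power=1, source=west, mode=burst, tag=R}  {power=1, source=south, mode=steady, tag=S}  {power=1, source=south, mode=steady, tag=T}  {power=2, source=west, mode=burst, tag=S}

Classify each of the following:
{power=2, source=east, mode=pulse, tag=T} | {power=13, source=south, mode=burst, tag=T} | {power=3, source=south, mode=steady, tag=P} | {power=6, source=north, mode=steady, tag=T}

'Positive' ⟺ power ≥ 3.
{power=2, source=east, mode=pulse, tag=T}: power = 2 — does not fit, so Negative. {power=13, source=south, mode=burst, tag=T}: power = 13 — meets the rule, so Positive. {power=3, source=south, mode=steady, tag=P}: power = 3 — meets the rule, so Positive. {power=6, source=north, mode=steady, tag=T}: power = 6 — meets the rule, so Positive.

Negative, Positive, Positive, Positive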